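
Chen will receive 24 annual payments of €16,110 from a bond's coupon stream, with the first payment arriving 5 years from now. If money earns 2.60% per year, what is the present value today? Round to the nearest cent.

€257,163.24

PV at t=4 (ordinary 24-year annuity): 16110 × a(24|0.026) = 16110 × 17.688980 = 284,969.4651
Discount back 4 years: 284,969.4651 × (1+0.026)^(−4) = 284,969.4651 × 0.902424 = 257,163.2372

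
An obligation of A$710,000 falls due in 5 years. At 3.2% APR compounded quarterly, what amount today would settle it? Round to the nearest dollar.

A$605,407

With 4 periods per year: i = 0.008, n = 20.
PV = FV·(1+i)^(−n) = 710,000 × 0.852686 = 605,407.3741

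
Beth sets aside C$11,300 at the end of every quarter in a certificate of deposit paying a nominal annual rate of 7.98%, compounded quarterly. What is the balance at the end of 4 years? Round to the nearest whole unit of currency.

Periodic rate i = 0.0798/4 = 0.01995; n = 4 × 4 = 16 periods.
FV = 11300 × [(1+0.01995)^16 − 1] / 0.01995 = 11300 × 18.632050 = 210,542.1699

C$210,542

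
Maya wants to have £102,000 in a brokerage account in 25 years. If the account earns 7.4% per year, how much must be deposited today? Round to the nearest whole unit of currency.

PV = 102,000 / (1 + 0.074)^25 = 102,000 / 5.958090 = 17,119.5813

£17,120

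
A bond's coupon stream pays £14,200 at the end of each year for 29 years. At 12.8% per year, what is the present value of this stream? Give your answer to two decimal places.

PV = PMT · [1 − (1+i)^(−n)] / i = 14200 · 7.574911 = 107,563.7377

£107,563.74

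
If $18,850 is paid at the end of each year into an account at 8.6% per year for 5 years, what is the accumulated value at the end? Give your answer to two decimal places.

$111,916.13

FV = 18850 × [(1+0.086)^5 − 1] / 0.086 = 18850 × 5.937195 = 111,916.1254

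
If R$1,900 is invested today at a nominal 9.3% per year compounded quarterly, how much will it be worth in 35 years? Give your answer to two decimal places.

R$47,445.94

With 4 periods per year: i = 0.02325, n = 140.
FV = 1,900 × (1 + 0.02325)^140 = 47,445.9411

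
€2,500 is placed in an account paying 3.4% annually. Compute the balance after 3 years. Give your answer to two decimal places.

2,500 × (1+0.034)^3 = 2,500 × 1.105507 = 2,763.7683

€2,763.77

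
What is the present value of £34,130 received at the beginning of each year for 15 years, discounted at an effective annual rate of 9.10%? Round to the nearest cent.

Annuity factor a(15|0.091) × (1+i) = 8.742536; PV = 34130 × 8.742536 = 298,382.7440
(annuity-due: payments at period start, so ×(1+i).)

£298,382.74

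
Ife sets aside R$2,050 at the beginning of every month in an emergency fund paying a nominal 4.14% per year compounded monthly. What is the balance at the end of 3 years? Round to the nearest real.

With 12 periods per year: i = 0.00345, n = 36.
Accumulation factor s(36|0.00345) × (1+i) = 38.392957; FV = 2050 × 38.392957 = 78,705.5626
(Beginning-of-period payments → annuity-due factor ×(1+i).)

R$78,706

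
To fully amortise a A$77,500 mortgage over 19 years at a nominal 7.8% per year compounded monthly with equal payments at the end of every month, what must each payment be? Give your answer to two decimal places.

A$652.76

i = 0.078/12 = 0.0065 per month; n = 19·12 = 228.
Annuity-PV factor = 118.726924; PMT = 77500 / 118.726924 = 652.7584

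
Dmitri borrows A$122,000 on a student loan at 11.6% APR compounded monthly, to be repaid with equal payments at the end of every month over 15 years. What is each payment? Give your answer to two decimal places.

A$1,432.96

Periodic rate i = 0.116/12 = 0.00966667; n = 15 × 12 = 180 periods.
PMT = 122000 / ( [1 − (1+0.00966667)^(−180)] / 0.00966667 ) = 122000 / 85.138632 = 1,432.9570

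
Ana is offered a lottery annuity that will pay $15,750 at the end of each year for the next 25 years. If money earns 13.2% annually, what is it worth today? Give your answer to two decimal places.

Annuity factor a(25|0.132) = 7.234356; PV = 15750 × 7.234356 = 113,941.1085

$113,941.11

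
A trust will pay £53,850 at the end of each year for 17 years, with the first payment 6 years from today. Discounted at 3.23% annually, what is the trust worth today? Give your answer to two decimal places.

Value one period before first payment (t=5): 53850 × [1 − (1+0.0323)^(−17)] / 0.0323 = 53850 × 12.925559 = 696,041.3701
PV₀ = 696,041.3701 / (1+0.0323)^5 = 696,041.3701 / 1.172275 = 593,752.4525

£593,752.45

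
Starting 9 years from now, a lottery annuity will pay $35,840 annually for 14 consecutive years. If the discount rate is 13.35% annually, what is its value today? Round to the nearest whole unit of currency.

PV at t=8 (ordinary 14-year annuity): 35840 × a(14|0.1335) = 35840 × 6.194600 = 222,014.4543
Discount back 8 years: 222,014.4543 × (1+0.1335)^(−8) = 222,014.4543 × 0.366968 = 81,472.1270

$81,472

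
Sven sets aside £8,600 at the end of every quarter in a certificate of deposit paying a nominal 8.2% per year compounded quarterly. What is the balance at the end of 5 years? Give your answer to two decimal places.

Periodic rate i = 0.082/4 = 0.0205; n = 5 × 4 = 20 periods.
FV = PMT · [(1+i)^n − 1] / i = 8600 · 24.418710 = 210,000.9036

£210,000.90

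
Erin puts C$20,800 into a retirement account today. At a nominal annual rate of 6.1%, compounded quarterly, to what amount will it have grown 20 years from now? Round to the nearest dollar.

C$69,808

With 4 periods per year: i = 0.01525, n = 80.
FV = PV·(1+i)^n = 20,800 × 3.356138 = 69,807.6773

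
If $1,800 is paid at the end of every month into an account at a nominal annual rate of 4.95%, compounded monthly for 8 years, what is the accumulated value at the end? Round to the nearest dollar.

i = 0.0495/12 = 0.004125 per month; n = 8·12 = 96.
FV = 1800 × [(1+0.004125)^96 − 1] / 0.004125 = 1800 × 117.493225 = 211,487.8052

$211,488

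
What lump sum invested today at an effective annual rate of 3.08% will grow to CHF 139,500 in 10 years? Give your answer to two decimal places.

CHF 102,998.31

PV = FV·(1+i)^(−n) = 139,500 × 0.738339 = 102,998.3124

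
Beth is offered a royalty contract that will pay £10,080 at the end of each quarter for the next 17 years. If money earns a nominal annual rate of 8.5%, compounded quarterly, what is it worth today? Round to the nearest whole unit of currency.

Periodic rate i = 0.085/4 = 0.02125; n = 17 × 4 = 68 periods.
PV = PMT · [1 − (1+i)^(−n)] / i = 10080 · 35.795661 = 360,820.2666

£360,820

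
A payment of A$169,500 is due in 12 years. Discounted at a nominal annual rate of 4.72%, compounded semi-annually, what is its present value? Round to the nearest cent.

With 2 periods per year: i = 0.0236, n = 24.
PV = FV·(1+i)^(−n) = 169,500 × 0.571312 = 96,837.3841

A$96,837.38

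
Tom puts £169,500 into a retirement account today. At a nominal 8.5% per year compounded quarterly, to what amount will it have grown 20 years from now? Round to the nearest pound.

i = 0.085/4 = 0.02125 per quarter; n = 20·4 = 80.
169,500 × (1+0.02125)^80 = 169,500 × 5.377316 = 911,455.0715

£911,455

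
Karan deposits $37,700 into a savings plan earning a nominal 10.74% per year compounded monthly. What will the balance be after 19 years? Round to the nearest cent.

i = 0.1074/12 = 0.00895 per month; n = 19·12 = 228.
FV = PV·(1+i)^n = 37,700 × 7.625687 = 287,488.4059

$287,488.41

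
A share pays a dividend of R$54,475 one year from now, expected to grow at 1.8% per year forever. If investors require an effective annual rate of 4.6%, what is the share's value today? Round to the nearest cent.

PV = PMT / (i − g) = 54475 / (0.046 − 0.018) = 54475 / 0.028000 = 1,945,535.7143

R$1,945,535.71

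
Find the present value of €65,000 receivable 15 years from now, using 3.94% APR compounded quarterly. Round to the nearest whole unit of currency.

€36,099

i = 0.0394/4 = 0.00985 per quarter; n = 15·4 = 60.
PV = FV·(1+i)^(−n) = 65,000 × 0.555377 = 36,099.4984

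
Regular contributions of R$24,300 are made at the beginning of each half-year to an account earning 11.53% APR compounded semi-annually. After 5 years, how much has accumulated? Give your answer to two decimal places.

R$335,042.80

i = 0.1153/2 = 0.05765 per half-year; n = 5·2 = 10.
FV = 24300 × [(1+0.05765)^10 − 1] / 0.05765 × (1+i) = 24300 × 13.787769 = 335,042.7963
(annuity-due: payments at period start, so ×(1+i).)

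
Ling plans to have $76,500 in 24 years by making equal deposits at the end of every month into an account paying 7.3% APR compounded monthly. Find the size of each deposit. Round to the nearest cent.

i = 0.073/12 = 0.00608333 per month; n = 24·12 = 288.
FV-annuity factor = 778.454934; PMT = 76500 / 778.454934 = 98.2716

$98.27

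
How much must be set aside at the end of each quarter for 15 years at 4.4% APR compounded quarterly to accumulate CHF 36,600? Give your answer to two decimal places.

i = 0.044/4 = 0.011 per quarter; n = 15·4 = 60.
FV-annuity factor = 84.348424; PMT = 36600 / 84.348424 = 433.9144

CHF 433.91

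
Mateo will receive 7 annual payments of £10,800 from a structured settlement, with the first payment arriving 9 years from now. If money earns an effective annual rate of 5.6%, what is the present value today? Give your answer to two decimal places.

£39,548.54

PV at t=8 (ordinary 7-year annuity): 10800 × a(7|0.056) = 10800 × 5.662627 = 61,156.3768
PV₀ = 61,156.3768 / (1+0.056)^8 = 61,156.3768 / 1.546363 = 39,548.5352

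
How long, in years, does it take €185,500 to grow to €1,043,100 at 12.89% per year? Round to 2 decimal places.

14.24 years

(1+i)^n = 1.0431e+06/185500 = 5.62318, so n = ln 5.62318 / ln 1.1289 = 14.2432 years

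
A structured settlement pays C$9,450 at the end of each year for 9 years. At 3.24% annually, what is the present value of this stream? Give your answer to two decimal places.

PV = PMT · [1 − (1+i)^(−n)] / i = 9450 · 7.699692 = 72,762.0931

C$72,762.09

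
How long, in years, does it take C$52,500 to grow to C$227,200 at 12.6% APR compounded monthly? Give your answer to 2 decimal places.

Periodic rate i = 0.126/12 = 0.0105.
n = ln(227200/52500) / ln(1+0.0105) = ln(4.32762) / 0.010445 = 140.2567 months
= 140.2567/12 years

11.69 years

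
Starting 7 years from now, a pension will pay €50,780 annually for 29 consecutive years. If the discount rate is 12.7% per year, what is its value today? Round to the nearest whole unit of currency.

PV at t=6 (ordinary 29-year annuity): 50780 × a(29|0.127) = 50780 × 7.628317 = 387,365.9439
PV₀ = 387,365.9439 / (1+0.127)^6 = 387,365.9439 / 2.049007 = 189,050.5477

€189,051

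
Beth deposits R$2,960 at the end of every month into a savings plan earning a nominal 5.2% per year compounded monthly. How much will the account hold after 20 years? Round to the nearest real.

R$1,245,159

Periodic rate i = 0.052/12 = 0.00433333; n = 20 × 12 = 240 periods.
Accumulation factor s(240|0.00433333) = 420.661694; FV = 2960 × 420.661694 = 1,245,158.6130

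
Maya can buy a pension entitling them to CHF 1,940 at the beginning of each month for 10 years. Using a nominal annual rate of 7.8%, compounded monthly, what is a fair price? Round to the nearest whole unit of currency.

CHF 162,348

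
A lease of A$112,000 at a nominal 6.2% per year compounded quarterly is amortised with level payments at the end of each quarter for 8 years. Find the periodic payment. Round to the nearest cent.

A$4,465.97

i = 0.062/4 = 0.0155 per quarter; n = 8·4 = 32.
PMT = 112000 / ( [1 − (1+0.0155)^(−32)] / 0.0155 ) = 112000 / 25.078517 = 4,465.9739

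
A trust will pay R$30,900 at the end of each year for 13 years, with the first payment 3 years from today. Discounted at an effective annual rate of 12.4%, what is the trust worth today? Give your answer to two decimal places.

Value one period before first payment (t=2): 30900 × [1 − (1+0.124)^(−13)] / 0.124 = 30900 × 6.300038 = 194,671.1756
Discount back 2 years: 194,671.1756 × (1+0.124)^(−2) = 194,671.1756 × 0.791530 = 154,088.0748

R$154,088.07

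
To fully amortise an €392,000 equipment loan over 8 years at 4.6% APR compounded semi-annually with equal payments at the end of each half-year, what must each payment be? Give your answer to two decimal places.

Periodic rate i = 0.046/2 = 0.023; n = 8 × 2 = 16 periods.
Annuity-PV factor = 13.260518; PMT = 392000 / 13.260518 = 29,561.4400

€29,561.44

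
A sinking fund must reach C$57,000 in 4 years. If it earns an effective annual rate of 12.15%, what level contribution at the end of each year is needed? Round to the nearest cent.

C$11,900.18

FV-annuity factor = 4.789843; PMT = 57000 / 4.789843 = 11,900.1822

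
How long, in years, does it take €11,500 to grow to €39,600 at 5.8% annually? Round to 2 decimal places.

21.93 years

n = ln(39600/11500) / ln(1+0.058) = ln(3.44348) / 0.056380 = 21.9311 years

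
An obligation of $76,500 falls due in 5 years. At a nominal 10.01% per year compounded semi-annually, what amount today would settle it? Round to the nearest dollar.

Periodic rate i = 0.1001/2 = 0.05005; n = 5 × 2 = 10 periods.
PV = FV·(1+i)^(−n) = 76,500 × 0.613621 = 46,942.0058

$46,942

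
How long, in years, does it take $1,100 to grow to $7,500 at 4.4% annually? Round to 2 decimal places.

n = ln(7500/1100) / ln(1+0.044) = ln(6.81818) / 0.043059 = 44.5800 years

44.58 years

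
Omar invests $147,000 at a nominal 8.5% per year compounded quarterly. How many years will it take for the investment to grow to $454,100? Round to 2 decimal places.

13.41 years

Periodic rate i = 0.085/4 = 0.02125.
n = ln(454100/147000) / ln(1+0.02125) = ln(3.08912) / 0.021027 = 53.6389 quarters
= 53.6389/4 years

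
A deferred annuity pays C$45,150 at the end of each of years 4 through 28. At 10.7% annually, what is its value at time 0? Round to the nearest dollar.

C$286,552

Value one period before first payment (t=3): 45150 × [1 − (1+0.107)^(−25)] / 0.107 = 45150 × 8.609713 = 388,728.5526
Discount back 3 years: 388,728.5526 × (1+0.107)^(−3) = 388,728.5526 × 0.737152 = 286,552.0888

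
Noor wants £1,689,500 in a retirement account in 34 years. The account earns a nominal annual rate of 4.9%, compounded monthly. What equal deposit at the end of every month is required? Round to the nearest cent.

£1,614.49

With 12 periods per year: i = 0.00408333, n = 408.
PMT = 1.6895e+06 / ( [(1+0.00408333)^408 − 1] / 0.00408333 ) = 1.6895e+06 / 1046.459767 = 1,614.4911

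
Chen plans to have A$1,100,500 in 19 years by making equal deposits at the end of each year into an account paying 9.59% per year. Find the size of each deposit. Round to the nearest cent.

A$22,469.14

FV-annuity factor = 48.978293; PMT = 1.1005e+06 / 48.978293 = 22,469.1377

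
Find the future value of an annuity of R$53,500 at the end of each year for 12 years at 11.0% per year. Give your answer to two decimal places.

FV = PMT · [(1+i)^n − 1] / i = 53500 · 22.713187 = 1,215,155.5176

R$1,215,155.52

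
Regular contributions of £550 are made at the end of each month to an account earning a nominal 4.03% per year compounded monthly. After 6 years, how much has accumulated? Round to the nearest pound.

Periodic rate i = 0.0403/12 = 0.00335833; n = 6 × 12 = 72 periods.
Accumulation factor s(72|0.00335833) = 81.297360; FV = 550 × 81.297360 = 44,713.5478

£44,714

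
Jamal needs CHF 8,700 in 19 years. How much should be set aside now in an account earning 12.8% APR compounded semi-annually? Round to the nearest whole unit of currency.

i = 0.128/2 = 0.064 per half-year; n = 19·2 = 38.
PV = FV·(1+i)^(−n) = 8,700 × 0.094671 = 823.6399

CHF 824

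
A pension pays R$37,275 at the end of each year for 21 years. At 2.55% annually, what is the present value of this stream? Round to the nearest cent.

PV = PMT · [1 − (1+i)^(−n)] / i = 37275 · 16.105105 = 600,317.8051

R$600,317.81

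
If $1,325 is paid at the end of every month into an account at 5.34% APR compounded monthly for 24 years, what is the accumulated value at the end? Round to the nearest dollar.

$771,826

With 12 periods per year: i = 0.00445, n = 288.
FV = 1325 × [(1+0.00445)^288 − 1] / 0.00445 = 1325 × 582.510431 = 771,826.3211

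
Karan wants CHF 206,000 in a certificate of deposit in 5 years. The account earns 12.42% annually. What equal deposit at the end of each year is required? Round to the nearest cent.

CHF 32,156.98

PMT = 206000 / ( [(1+0.1242)^5 − 1] / 0.1242 ) = 206000 / 6.406074 = 32,156.9827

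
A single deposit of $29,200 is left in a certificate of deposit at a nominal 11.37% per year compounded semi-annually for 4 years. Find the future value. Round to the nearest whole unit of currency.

With 2 periods per year: i = 0.05685, n = 8.
FV = 29,200 × (1 + 0.05685)^8 = 45,445.3723

$45,445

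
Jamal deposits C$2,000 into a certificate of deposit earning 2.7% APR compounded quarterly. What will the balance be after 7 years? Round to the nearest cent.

Periodic rate i = 0.027/4 = 0.00675; n = 7 × 4 = 28 periods.
FV = 2,000 × (1 + 0.00675)^28 = 2,414.5481

C$2,414.55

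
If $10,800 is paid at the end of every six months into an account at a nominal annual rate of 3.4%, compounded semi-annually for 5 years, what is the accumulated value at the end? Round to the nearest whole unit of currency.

With 2 periods per year: i = 0.017, n = 10.
FV = 10800 × [(1+0.017)^10 − 1] / 0.017 = 10800 × 10.800733 = 116,647.9172

$116,648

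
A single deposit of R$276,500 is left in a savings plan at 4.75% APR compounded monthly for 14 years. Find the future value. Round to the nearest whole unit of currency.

R$536,946

With 12 periods per year: i = 0.00395833, n = 168.
FV = 276,500 × (1 + 0.00395833)^168 = 536,946.3260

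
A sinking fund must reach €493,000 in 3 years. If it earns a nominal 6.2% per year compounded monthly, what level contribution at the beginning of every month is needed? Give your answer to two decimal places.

With 12 periods per year: i = 0.00516667, n = 36.
FV-annuity factor × (1+i) = 39.657844; PMT = 493000 / 39.657844 = 12,431.3363

€12,431.34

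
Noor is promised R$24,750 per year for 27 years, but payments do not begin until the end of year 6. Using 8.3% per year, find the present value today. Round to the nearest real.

Value one period before first payment (t=5): 24750 × [1 − (1+0.083)^(−27)] / 0.083 = 24750 × 10.648755 = 263,556.6873
Discount back 5 years: 263,556.6873 × (1+0.083)^(−5) = 263,556.6873 × 0.671209 = 176,901.5984

R$176,902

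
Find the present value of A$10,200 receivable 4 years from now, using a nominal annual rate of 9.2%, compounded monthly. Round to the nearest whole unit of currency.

A$7,070

i = 0.092/12 = 0.00766667 per month; n = 4·12 = 48.
PV = FV·(1+i)^(−n) = 10,200 × 0.693089 = 7,069.5103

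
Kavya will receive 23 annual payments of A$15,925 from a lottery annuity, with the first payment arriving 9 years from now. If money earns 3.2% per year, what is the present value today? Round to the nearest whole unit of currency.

PV at t=8 (ordinary 23-year annuity): 15925 × a(23|0.032) = 15925 × 16.106824 = 256,501.1644
Discount back 8 years: 256,501.1644 × (1+0.032)^(−8) = 256,501.1644 × 0.777253 = 199,366.3063

A$199,366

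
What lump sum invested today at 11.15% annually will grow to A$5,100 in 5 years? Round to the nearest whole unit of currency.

A$3,006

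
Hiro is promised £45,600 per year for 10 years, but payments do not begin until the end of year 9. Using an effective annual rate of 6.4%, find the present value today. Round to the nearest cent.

PV at t=8 (ordinary 10-year annuity): 45600 × a(10|0.064) = 45600 × 7.222592 = 329,350.2124
PV₀ = 329,350.2124 / (1+0.064)^8 = 329,350.2124 / 1.642605 = 200,504.8694

£200,504.87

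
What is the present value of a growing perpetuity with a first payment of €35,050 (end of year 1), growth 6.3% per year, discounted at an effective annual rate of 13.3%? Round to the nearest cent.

€500,714.29

PV = D₁/(r − g) = 35050/(0.133 − 0.063) = 500,714.2857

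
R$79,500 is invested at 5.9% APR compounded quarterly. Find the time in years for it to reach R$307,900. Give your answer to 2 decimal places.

23.12 years

Periodic rate i = 0.059/4 = 0.01475.
(1+i)^n = 307900/79500 = 3.87296, so n = ln 3.87296 / ln 1.01475 = 92.4732 quarters
= 92.4732/4 years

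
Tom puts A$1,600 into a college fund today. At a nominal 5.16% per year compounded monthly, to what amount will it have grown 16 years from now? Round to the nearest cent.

A$3,646.74

With 12 periods per year: i = 0.0043, n = 192.
FV = PV·(1+i)^n = 1,600 × 2.279213 = 3,646.7402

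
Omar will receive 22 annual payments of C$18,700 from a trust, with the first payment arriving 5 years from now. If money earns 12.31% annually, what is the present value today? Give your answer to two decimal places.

C$88,054.30

Value one period before first payment (t=4): 18700 × [1 − (1+0.1231)^(−22)] / 0.1231 = 18700 × 7.491740 = 140,095.5288
Discount back 4 years: 140,095.5288 × (1+0.1231)^(−4) = 140,095.5288 × 0.628530 = 88,054.2994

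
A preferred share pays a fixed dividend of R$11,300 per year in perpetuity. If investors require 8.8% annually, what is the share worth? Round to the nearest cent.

R$128,409.09

PV = C/r = 11300/0.088 = 128,409.0909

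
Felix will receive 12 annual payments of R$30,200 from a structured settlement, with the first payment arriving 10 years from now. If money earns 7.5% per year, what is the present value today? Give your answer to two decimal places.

Value one period before first payment (t=9): 30200 × [1 − (1+0.075)^(−12)] / 0.075 = 30200 × 7.735278 = 233,605.4039
PV₀ = 233,605.4039 / (1+0.075)^9 = 233,605.4039 / 1.917239 = 121,844.7179

R$121,844.72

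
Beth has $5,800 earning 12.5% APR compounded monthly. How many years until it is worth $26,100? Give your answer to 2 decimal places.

12.10 years

Periodic rate i = 0.125/12 = 0.0104167.
n = ln(26100/5800) / ln(1+0.0104167) = ln(4.50000) / 0.010363 = 145.1422 months
= 145.1422/12 years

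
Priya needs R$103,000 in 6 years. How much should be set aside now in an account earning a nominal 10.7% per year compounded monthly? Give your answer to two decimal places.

R$54,357.05

i = 0.107/12 = 0.00891667 per month; n = 6·12 = 72.
Discount factor = (1+0.00891667)^(−72) = 0.527738; PV = 103,000 × 0.527738 = 54,357.0509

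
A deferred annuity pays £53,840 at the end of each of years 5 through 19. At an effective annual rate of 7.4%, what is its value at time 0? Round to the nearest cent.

£359,425.21

PV at t=4 (ordinary 15-year annuity): 53840 × a(15|0.074) = 53840 × 8.882201 = 478,217.7177
Discount back 4 years: 478,217.7177 × (1+0.074)^(−4) = 478,217.7177 × 0.751593 = 359,425.2115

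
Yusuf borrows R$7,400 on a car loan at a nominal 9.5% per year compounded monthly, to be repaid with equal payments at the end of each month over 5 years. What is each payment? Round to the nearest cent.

R$155.41

i = 0.095/12 = 0.00791667 per month; n = 5·12 = 60.
Annuity-PV factor = 47.614827; PMT = 7400 / 47.614827 = 155.4138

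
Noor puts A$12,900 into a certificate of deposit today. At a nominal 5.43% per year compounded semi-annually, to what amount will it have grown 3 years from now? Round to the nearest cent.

With 2 periods per year: i = 0.02715, n = 6.
12,900 × (1+0.02715)^6 = 12,900 × 1.174365 = 15,149.3128

A$15,149.31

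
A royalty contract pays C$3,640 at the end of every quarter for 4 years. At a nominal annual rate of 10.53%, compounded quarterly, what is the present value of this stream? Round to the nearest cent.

C$47,033.87

i = 0.1053/4 = 0.026325 per quarter; n = 4·4 = 16.
PV = 3640 × [1 − (1+0.026325)^(−16)] / 0.026325 = 3640 × 12.921394 = 47,033.8737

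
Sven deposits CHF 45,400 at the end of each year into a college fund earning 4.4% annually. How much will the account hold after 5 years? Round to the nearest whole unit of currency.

FV = 45400 × [(1+0.044)^5 − 1] / 0.044 = 45400 × 5.459790 = 247,874.4509

CHF 247,874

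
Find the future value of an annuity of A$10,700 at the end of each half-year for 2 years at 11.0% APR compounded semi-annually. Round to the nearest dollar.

A$46,462

Periodic rate i = 0.11/2 = 0.055; n = 2 × 2 = 4 periods.
FV = 10700 × [(1+0.055)^4 − 1] / 0.055 = 10700 × 4.342266 = 46,462.2502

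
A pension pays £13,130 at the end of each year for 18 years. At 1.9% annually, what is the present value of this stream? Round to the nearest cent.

Annuity factor a(18|0.019) = 15.124686; PV = 13130 × 15.124686 = 198,587.1294

£198,587.13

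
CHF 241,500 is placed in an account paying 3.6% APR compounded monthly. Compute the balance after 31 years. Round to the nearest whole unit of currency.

CHF 735,977

Periodic rate i = 0.036/12 = 0.003; n = 31 × 12 = 372 periods.
241,500 × (1+0.003)^372 = 241,500 × 3.047524 = 735,976.9598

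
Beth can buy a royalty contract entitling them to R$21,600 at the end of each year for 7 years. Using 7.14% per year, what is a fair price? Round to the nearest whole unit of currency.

R$115,843

PV = PMT · [1 − (1+i)^(−n)] / i = 21600 · 5.363084 = 115,842.6191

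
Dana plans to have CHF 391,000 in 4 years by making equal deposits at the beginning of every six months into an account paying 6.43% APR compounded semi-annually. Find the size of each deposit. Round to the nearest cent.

CHF 42,276.90

Periodic rate i = 0.0643/2 = 0.03215; n = 4 × 2 = 8 periods.
PMT = 391000 / ( [(1+0.03215)^8 − 1] / 0.03215 × (1+i) ) = 391000 / 9.248549 = 42,276.9023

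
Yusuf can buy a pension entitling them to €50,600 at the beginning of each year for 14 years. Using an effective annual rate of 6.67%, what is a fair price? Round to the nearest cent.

€481,521.89

PV = 50600 × [1 − (1+0.0667)^(−14)] / 0.0667 × (1+i) = 50600 × 9.516243 = 481,521.8929
Payments are at the start of each period, so multiply by (1+i).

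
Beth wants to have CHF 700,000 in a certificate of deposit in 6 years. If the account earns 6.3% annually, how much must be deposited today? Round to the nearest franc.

CHF 485,175

PV = 700,000 / (1 + 0.063)^6 = 700,000 / 1.442778 = 485,175.0428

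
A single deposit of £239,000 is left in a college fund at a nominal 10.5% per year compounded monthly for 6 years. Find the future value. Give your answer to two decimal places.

With 12 periods per year: i = 0.00875, n = 72.
239,000 × (1+0.00875)^72 = 239,000 × 1.872472 = 447,520.9155

£447,520.92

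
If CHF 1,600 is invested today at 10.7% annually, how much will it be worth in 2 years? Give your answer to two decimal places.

CHF 1,960.72

FV = 1,600 × (1 + 0.107)^2 = 1,960.7184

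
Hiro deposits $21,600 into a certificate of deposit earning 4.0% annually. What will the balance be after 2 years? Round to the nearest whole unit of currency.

$23,363

21,600 × (1+0.04)^2 = 21,600 × 1.081600 = 23,362.5600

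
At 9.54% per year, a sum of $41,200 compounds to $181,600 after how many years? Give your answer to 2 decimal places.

16.28 years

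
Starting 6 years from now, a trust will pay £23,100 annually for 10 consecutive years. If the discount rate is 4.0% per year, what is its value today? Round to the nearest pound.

£153,998

Value one period before first payment (t=5): 23100 × [1 − (1+0.04)^(−10)] / 0.04 = 23100 × 8.110896 = 187,361.6925
Discount back 5 years: 187,361.6925 × (1+0.04)^(−5) = 187,361.6925 × 0.821927 = 153,997.6538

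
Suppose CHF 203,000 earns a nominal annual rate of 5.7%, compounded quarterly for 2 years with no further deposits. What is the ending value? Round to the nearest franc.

CHF 227,330

Periodic rate i = 0.057/4 = 0.01425; n = 2 × 4 = 8 periods.
FV = 203,000 × (1 + 0.01425)^8 = 227,329.6948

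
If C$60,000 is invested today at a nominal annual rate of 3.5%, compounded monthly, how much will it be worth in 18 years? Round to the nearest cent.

C$112,553.38

Periodic rate i = 0.035/12 = 0.00291667; n = 18 × 12 = 216 periods.
FV = 60,000 × (1 + 0.00291667)^216 = 112,553.3796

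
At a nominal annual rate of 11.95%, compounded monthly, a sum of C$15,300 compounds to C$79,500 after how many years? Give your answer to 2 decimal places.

13.86 years

Periodic rate i = 0.1195/12 = 0.00995833.
n = ln(79500/15300) / ln(1+0.00995833) = ln(5.19608) / 0.009909 = 166.3025 months
= 166.3025/12 years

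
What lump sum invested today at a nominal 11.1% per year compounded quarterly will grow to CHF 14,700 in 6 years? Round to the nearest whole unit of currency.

CHF 7,621

Periodic rate i = 0.111/4 = 0.02775; n = 6 × 4 = 24 periods.
PV = FV·(1+i)^(−n) = 14,700 × 0.518442 = 7,621.1004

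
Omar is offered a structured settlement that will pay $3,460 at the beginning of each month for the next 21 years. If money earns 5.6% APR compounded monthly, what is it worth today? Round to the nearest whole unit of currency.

Periodic rate i = 0.056/12 = 0.00466667; n = 21 × 12 = 252 periods.
PV = PMT · [1 − (1+i)^(−n)] / i × (1+i) = 3460 · 148.685916 = 514,453.2708
(annuity-due: payments at period start, so ×(1+i).)

$514,453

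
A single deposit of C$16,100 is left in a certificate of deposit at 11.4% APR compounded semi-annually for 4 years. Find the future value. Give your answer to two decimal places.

C$25,085.67

i = 0.114/2 = 0.057 per half-year; n = 4·2 = 8.
16,100 × (1+0.057)^8 = 16,100 × 1.558116 = 25,085.6740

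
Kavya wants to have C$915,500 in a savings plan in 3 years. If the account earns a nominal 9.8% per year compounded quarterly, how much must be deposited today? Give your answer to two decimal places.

i = 0.098/4 = 0.0245 per quarter; n = 3·4 = 12.
Discount factor = (1+0.0245)^(−12) = 0.747922; PV = 915,500 × 0.747922 = 684,722.8102

C$684,722.81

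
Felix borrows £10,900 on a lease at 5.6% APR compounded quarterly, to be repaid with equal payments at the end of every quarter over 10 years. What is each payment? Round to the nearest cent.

£357.74

i = 0.056/4 = 0.014 per quarter; n = 10·4 = 40.
PMT = 10900 / ( [1 − (1+0.014)^(−40)] / 0.014 ) = 10900 / 30.469155 = 357.7388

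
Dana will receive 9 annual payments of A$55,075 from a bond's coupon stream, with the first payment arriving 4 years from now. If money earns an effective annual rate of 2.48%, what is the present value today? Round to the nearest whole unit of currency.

A$408,275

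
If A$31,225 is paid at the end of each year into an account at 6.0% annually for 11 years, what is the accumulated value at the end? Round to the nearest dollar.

FV = 31225 × [(1+0.06)^11 − 1] / 0.06 = 31225 × 14.971643 = 467,489.5414

A$467,490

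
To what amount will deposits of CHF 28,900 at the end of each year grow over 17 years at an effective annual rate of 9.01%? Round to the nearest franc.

CHF 1,069,521

FV = PMT · [(1+i)^n − 1] / i = 28900 · 37.007635 = 1,069,520.6428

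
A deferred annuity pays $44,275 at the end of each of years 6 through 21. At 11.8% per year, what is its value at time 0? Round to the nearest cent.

Value one period before first payment (t=5): 44275 × [1 − (1+0.118)^(−16)] / 0.118 = 44275 × 7.052087 = 312,231.1321
PV₀ = 312,231.1321 / (1+0.118)^5 = 312,231.1321 / 1.746663 = 178,758.6993

$178,758.70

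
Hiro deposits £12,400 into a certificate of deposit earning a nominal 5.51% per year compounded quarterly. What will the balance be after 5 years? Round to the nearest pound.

i = 0.0551/4 = 0.013775 per quarter; n = 5·4 = 20.
FV = PV·(1+i)^n = 12,400 × 1.314715 = 16,302.4632

£16,302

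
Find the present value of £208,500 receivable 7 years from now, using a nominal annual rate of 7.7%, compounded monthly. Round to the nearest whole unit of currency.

With 12 periods per year: i = 0.00641667, n = 84.
PV = FV·(1+i)^(−n) = 208,500 × 0.584337 = 121,834.1838

£121,834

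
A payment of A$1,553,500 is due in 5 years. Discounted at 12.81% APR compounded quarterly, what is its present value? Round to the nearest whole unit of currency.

Periodic rate i = 0.1281/4 = 0.032025; n = 5 × 4 = 20 periods.
Discount factor = (1+0.032025)^(−20) = 0.532348; PV = 1,553,500 × 0.532348 = 827,002.6484

A$827,003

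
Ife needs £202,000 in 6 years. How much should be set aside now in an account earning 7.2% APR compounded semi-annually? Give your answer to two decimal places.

Periodic rate i = 0.072/2 = 0.036; n = 6 × 2 = 12 periods.
Discount factor = (1+0.036)^(−12) = 0.654158; PV = 202,000 × 0.654158 = 132,140.0006

£132,140.00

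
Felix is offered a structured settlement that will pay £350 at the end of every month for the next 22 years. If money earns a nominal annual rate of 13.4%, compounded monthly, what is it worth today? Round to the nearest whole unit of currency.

£29,672

With 12 periods per year: i = 0.0111667, n = 264.
PV = PMT · [1 − (1+i)^(−n)] / i = 350 · 84.778355 = 29,672.4241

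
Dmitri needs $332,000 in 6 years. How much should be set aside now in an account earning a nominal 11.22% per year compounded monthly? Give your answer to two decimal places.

Periodic rate i = 0.1122/12 = 0.00935; n = 6 × 12 = 72 periods.
Discount factor = (1+0.00935)^(−72) = 0.511672; PV = 332,000 × 0.511672 = 169,874.9703

$169,874.97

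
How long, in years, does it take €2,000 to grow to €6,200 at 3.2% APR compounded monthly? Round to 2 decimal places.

Periodic rate i = 0.032/12 = 0.00266667.
(1+i)^n = 6200/2000 = 3.10000, so n = ln 3.10000 / ln 1.00267 = 424.8412 months
= 424.8412/12 years

35.40 years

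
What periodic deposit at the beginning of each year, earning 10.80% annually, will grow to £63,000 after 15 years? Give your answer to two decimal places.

PMT = 63000 / ( [(1+0.108)^15 − 1] / 0.108 × (1+i) ) = 63000 / 37.517029 = 1,679.2374

£1,679.24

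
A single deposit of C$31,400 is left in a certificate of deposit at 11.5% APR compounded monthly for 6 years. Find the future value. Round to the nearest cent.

i = 0.115/12 = 0.00958333 per month; n = 6·12 = 72.
31,400 × (1+0.00958333)^72 = 31,400 × 1.987176 = 62,397.3381

C$62,397.34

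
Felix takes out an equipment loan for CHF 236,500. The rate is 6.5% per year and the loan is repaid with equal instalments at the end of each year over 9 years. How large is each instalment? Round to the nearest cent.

PMT = 236500 / ( [1 − (1+0.065)^(−9)] / 0.065 ) = 236500 / 6.656104 = 35,531.2948

CHF 35,531.29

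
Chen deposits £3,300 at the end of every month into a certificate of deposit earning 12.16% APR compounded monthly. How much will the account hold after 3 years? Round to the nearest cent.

£142,502.75

With 12 periods per year: i = 0.0101333, n = 36.
FV = PMT · [(1+i)^n − 1] / i = 3300 · 43.182652 = 142,502.7523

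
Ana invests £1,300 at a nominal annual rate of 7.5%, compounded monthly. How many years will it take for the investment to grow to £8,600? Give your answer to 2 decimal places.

Periodic rate i = 0.075/12 = 0.00625.
(1+i)^n = 8600/1300 = 6.61538, so n = ln 6.61538 / ln 1.00625 = 303.2474 months
= 303.2474/12 years

25.27 years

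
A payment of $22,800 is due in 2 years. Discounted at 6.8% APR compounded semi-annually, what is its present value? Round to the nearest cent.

$19,945.86

i = 0.068/2 = 0.034 per half-year; n = 2·2 = 4.
PV = FV·(1+i)^(−n) = 22,800 × 0.874818 = 19,945.8566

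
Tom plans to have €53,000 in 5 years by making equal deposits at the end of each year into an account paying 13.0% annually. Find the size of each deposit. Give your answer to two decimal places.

€8,178.67

FV-annuity factor = 6.480271; PMT = 53000 / 6.480271 = 8,178.6708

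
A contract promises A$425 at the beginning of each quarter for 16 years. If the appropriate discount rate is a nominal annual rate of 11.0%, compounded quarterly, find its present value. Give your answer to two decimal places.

A$13,081.85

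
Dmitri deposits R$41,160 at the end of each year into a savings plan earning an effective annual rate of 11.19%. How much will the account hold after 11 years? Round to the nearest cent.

R$813,493.64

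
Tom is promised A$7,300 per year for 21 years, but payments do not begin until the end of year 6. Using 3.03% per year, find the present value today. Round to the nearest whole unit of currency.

Value one period before first payment (t=5): 7300 × [1 − (1+0.0303)^(−21)] / 0.0303 = 7300 × 15.370566 = 112,205.1285
PV₀ = 112,205.1285 / (1+0.0303)^5 = 112,205.1285 / 1.160963 = 96,648.2976

A$96,648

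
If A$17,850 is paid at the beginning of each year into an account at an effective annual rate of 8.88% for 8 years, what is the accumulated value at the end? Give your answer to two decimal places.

FV = PMT · [(1+i)^n − 1] / i × (1+i) = 17850 · 11.955722 = 213,409.6401
(annuity-due: payments at period start, so ×(1+i).)

A$213,409.64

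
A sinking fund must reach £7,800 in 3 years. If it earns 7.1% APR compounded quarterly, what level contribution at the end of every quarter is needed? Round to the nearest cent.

i = 0.071/4 = 0.01775 per quarter; n = 3·4 = 12.
PMT = 7800 / ( [(1+0.01775)^12 − 1] / 0.01775 ) = 7800 / 13.243662 = 588.9610

£588.96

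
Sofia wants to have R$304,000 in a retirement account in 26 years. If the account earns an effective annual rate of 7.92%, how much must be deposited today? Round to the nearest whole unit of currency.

R$41,901

PV = 304,000 / (1 + 0.0792)^26 = 304,000 / 7.255216 = 41,900.8883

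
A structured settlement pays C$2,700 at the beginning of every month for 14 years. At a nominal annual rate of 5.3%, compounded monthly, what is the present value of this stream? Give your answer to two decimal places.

i = 0.053/12 = 0.00441667 per month; n = 14·12 = 168.
PV = 2700 × [1 − (1+0.00441667)^(−168)] / 0.00441667 × (1+i) = 2700 × 118.951917 = 321,170.1772
Payments are at the start of each period, so multiply by (1+i).

C$321,170.18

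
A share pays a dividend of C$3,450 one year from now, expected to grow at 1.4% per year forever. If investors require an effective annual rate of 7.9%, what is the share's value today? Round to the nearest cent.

C$53,076.92

PV = PMT / (i − g) = 3450 / (0.079 − 0.014) = 3450 / 0.065000 = 53,076.9231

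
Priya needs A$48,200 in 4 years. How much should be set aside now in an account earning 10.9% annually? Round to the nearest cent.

PV = FV·(1+i)^(−n) = 48,200 × 0.661110 = 31,865.5085

A$31,865.51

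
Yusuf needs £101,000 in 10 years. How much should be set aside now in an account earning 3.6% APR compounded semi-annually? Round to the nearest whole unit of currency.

£70,691

i = 0.036/2 = 0.018 per half-year; n = 10·2 = 20.
Discount factor = (1+0.018)^(−20) = 0.699914; PV = 101,000 × 0.699914 = 70,691.2748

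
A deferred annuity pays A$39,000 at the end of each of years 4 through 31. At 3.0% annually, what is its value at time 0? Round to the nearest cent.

Value one period before first payment (t=3): 39000 × [1 − (1+0.03)^(−28)] / 0.03 = 39000 × 18.764108 = 731,800.2209
PV₀ = 731,800.2209 / (1+0.03)^3 = 731,800.2209 / 1.092727 = 669,700.8684

A$669,700.87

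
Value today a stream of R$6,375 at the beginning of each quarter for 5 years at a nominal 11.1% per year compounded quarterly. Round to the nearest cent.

Periodic rate i = 0.111/4 = 0.02775; n = 5 × 4 = 20 periods.
Annuity factor a(20|0.02775) × (1+i) = 15.613307; PV = 6375 × 15.613307 = 99,534.8339
(Beginning-of-period payments → annuity-due factor ×(1+i).)

R$99,534.83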